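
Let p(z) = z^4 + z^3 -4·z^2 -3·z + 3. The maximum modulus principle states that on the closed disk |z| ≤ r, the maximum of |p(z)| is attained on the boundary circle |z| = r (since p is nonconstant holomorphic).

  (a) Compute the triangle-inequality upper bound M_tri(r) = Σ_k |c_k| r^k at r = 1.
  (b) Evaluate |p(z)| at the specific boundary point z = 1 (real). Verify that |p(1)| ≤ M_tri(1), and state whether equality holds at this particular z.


Coefficients: c_0 = 3, c_1 = -3, c_2 = -4, c_3 = 1, c_4 = 1. Radius r = 1.
Part (a). Triangle bound: M_tri(r) = Σ_k |c_k| r^k
  = |3|·1^0 + |-3|·1^1 + |-4|·1^2 + |1|·1^3 + |1|·1^4
  = 3 + 3 + 4 + 1 + 1 = 12.
This bounds M(r) := max_{|z|=r} |p(z)| from above; equality holds iff all terms c_k z^k can be made to align in phase at a single z on |z|=r.
Part (b). At z = 1 (real, on the circle |z| = r):
  p(1) = (3)·1^0 + (-3)·1^1 + (-4)·1^2 + (1)·1^3 + (1)·1^4 = -2.
  |p(1)| = 2.
Check: |p(1)| = 2 ≤ 12 = M_tri(1). ✓ Equality does not hold at z = 1 (the coefficients have mixed signs, so the terms do not all align in phase there).

M_tri(1) = 12; |p(1)| = 2; equality at z=1: no.


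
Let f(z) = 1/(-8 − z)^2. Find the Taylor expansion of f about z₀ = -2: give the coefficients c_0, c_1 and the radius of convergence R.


Let w = z − z₀, so z = z₀ + w.
Then -8 − z = -8 − (z₀ + w) = (-8 − z₀) − w = -6 − w.
f(z) = 1/(-6 − w)^2 = (1/(-6)^2) · (1 − w/(-6))^{−2}.
By the binomial series (1−u)^{−2} = Σ_{n≥0} C(n+1, 1) u^n for |u|<1, with u = w/(-6):
  c_n = C(n+1, 1) / (-6)^(n+2).
  c_0 = 1/(-6)^2 = 1/36.
  c_1 = 2/(-6)^3 = -1/108.
The series is valid for |w/d| < 1, i.e. |z − z₀| < |d|.
Radius of convergence: R = |-8 − z₀| = |-6| = 6 (distance from z₀ to the singularity z = -8).

c_0 = 1/36, c_1 = -1/108; R = 6.


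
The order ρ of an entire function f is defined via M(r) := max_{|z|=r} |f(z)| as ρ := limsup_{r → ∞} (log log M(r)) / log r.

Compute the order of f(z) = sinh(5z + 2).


sinh(w) is a linear combination of e^{iw} and e^{−iw} (or e^w, e^{−w} in the hyperbolic case), so |sinh(w)| ≤ e^{|w|}. With w = 5z + 2, |w| ≤ 5|z| + 2 = 5r + 2 on |z| = r, giving M(r) ≤ e^{5r + 2}, so ρ ≤ 1. On a suitable ray (z = it for sin/cos; z = t for sinh/cosh, t real → ∞), |sinh(5z + 2)| grows like e^{5|t|}/2, so ρ ≥ 1. Hence ρ = 1.
Therefore ρ = 1.

Order ρ = 1.


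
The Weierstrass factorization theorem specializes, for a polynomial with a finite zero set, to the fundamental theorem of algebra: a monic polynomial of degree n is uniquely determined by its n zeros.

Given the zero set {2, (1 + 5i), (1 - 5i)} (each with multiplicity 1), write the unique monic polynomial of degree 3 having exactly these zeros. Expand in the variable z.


The polynomial is p(z) = ∏_{α ∈ S} (z − α), where S = {2, (1 + 5i), (1 - 5i)}.
Expanding the product yields: p(z) = z^3 -4·z^2 + 30·z -52.
Note conjugate pairs combine to real quadratics: (z − (1+5i))(z − (1−5i)) = z² − 2z + 26.
The resulting polynomial has degree 3 and real coefficients as required.

p(z) = z^3 -4·z^2 + 30·z -52.


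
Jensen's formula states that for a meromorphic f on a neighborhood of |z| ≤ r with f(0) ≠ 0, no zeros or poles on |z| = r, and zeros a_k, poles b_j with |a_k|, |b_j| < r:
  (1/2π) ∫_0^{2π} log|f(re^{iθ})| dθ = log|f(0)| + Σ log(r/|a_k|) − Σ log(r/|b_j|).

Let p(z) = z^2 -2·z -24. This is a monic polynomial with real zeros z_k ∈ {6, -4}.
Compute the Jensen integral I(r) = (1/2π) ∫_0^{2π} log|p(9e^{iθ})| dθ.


Zeros: -4, 6; r = 9.
Inside |z| < r: -4, 6. Outside (|z| ≥ r): ∅.
p(0) = -24, so log|p(0)| = log(24) = 3.1781.
Apply Jensen: I(r) = log|p(0)| + Σ_k log(r/|z_k|), summed over zeros inside |z| < r.
  log(r/|z_k|) for z_k = 6: log(9/6) = 0.4055
  log(r/|z_k|) for z_k = -4: log(9/4) = 0.8109
Sum over inside zeros: 1.2164.
I(r) = log|p(0)| + (inside sum) = 3.1781 + 1.2164 = 4.3944.
Closed form (all zeros inside, monic): I(r) = n·log(r) = 2·log(9) = 4.3944. ✓

I(r) ≈ 4.3944.


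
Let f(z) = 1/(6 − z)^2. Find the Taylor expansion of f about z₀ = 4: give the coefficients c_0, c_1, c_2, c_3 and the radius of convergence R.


Let w = z − z₀, so z = z₀ + w.
Then 6 − z = 6 − (z₀ + w) = (6 − z₀) − w = 2 − w.
f(z) = 1/(2 − w)^2 = (1/(2)^2) · (1 − w/(2))^{−2}.
By the binomial series (1−u)^{−2} = Σ_{n≥0} C(n+1, 1) u^n for |u|<1, with u = w/(2):
  c_n = C(n+1, 1) / (2)^(n+2).
  c_0 = 1/(2)^2 = 1/4.
  c_1 = 2/(2)^3 = 1/4.
  c_2 = 3/(2)^4 = 3/16.
  c_3 = 4/(2)^5 = 1/8.
The series is valid for |w/d| < 1, i.e. |z − z₀| < |d|.
Radius of convergence: R = |6 − z₀| = |2| = 2 (distance from z₀ to the singularity z = 6).

c_0 = 1/4, c_1 = 1/4, c_2 = 3/16, c_3 = 1/8; R = 2.


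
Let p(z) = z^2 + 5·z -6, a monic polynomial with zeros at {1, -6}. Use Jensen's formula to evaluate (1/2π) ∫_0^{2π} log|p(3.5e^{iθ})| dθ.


Zeros: -6, 1; r = 3.5.
Inside |z| < r: 1. Outside (|z| ≥ r): -6.
p(0) = -6, so log|p(0)| = log(6) = 1.7918.
Apply Jensen: I(r) = log|p(0)| + Σ_k log(r/|z_k|), summed over zeros inside |z| < r.
  log(r/|z_k|) for z_k = 1: log(3.5/1) = 1.2528
  Outside zeros (-6) contribute nothing to the Jensen sum.
Sum over inside zeros: 1.2528.
I(r) = log|p(0)| + (inside sum) = 1.7918 + 1.2528 = 3.0445.
Note: since some zeros are outside |z| ≤ r, the simplified n·log(r) form does NOT apply — only the inside zeros contribute.

I(r) ≈ 3.0445.


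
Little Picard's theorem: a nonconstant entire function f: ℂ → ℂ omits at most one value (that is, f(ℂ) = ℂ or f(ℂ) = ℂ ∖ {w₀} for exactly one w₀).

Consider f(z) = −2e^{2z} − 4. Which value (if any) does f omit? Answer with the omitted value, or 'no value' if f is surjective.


Little Picard bounds the complement of f(ℂ) to at most one point.
e^{2z} is never zero on ℂ, so -2·e^{2z} takes every value in ℂ ∖ {0}. Adding -4 shifts the range to ℂ ∖ {-4}. Thus f omits exactly the value -4.

Omitted value: -4.


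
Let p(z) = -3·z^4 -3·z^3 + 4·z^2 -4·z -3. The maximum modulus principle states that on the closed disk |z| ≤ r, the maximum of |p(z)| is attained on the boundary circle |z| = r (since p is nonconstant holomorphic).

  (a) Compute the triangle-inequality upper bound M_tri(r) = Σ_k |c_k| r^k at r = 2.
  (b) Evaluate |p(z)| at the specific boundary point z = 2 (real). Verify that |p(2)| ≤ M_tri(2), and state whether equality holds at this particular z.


Coefficients: c_0 = -3, c_1 = -4, c_2 = 4, c_3 = -3, c_4 = -3. Radius r = 2.
Part (a). Triangle bound: M_tri(r) = Σ_k |c_k| r^k
  = |-3|·2^0 + |-4|·2^1 + |4|·2^2 + |-3|·2^3 + |-3|·2^4
  = 3 + 8 + 16 + 24 + 48 = 99.
This bounds M(r) := max_{|z|=r} |p(z)| from above; equality holds iff all terms c_k z^k can be made to align in phase at a single z on |z|=r.
Part (b). At z = 2 (real, on the circle |z| = r):
  p(2) = (-3)·2^0 + (-4)·2^1 + (4)·2^2 + (-3)·2^3 + (-3)·2^4 = -67.
  |p(2)| = 67.
Check: |p(2)| = 67 ≤ 99 = M_tri(2). ✓ Equality does not hold at z = 2 (the coefficients have mixed signs, so the terms do not all align in phase there).

M_tri(2) = 99; |p(2)| = 67; equality at z=2: no.


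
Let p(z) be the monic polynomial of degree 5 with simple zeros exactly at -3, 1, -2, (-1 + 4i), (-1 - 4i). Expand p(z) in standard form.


The polynomial is p(z) = ∏_{α ∈ S} (z − α), where S = {-3, 1, -2, (-1 + 4i), (-1 - 4i)}.
Expanding the product yields: p(z) = z^5 + 6·z^4 + 26·z^3 + 64·z^2 + 5·z -102.
Note conjugate pairs combine to real quadratics: (z − (-1+4i))(z − (-1−4i)) = z² + 2z + 17.
The resulting polynomial has degree 5 and real coefficients as required.

p(z) = z^5 + 6·z^4 + 26·z^3 + 64·z^2 + 5·z -102.


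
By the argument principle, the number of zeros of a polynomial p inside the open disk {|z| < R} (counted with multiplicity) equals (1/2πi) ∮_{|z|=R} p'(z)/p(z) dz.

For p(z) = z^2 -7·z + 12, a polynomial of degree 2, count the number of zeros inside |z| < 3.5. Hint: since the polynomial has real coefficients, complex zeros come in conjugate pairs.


The zeros of p are: 4, 3.
Their magnitudes are: 4, 3.
Zeros with |z| < R = 3.5: 3.
Count = 1.
By the argument principle, (1/2πi) ∮_{|z|=R} p'(z)/p(z) dz equals exactly this count.

Number of zeros inside |z| < 3.5: 1.


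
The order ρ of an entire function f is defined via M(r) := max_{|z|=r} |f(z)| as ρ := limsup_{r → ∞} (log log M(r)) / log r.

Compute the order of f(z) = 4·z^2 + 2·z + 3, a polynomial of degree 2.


|f(z)| ≤ Σ|c_k|·r^k = O(r^2) as r → ∞. Polynomial growth is O(e^{r^ε}) for every ε > 0 (since r^2/e^{r^ε} → 0), so ρ ≤ ε for all ε > 0, i.e. ρ = 0. Every nonconstant polynomial has order 0.
Therefore ρ = 0.

Order ρ = 0.


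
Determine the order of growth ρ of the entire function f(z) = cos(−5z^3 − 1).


Write cos(w) = (e^{iw} ± e^{−iw})/(2 or 2i), so |cos(w)| ≤ e^{|w|}. With w = −5z^3 − 1, |w| ≤ 5r^3 + 1 on |z|=r, giving M(r) ≤ e^{5r^3 + 1} and ρ ≤ 3. For the lower bound, choose z on |z|=r with -5z^3 purely imaginary of modulus 5r^3; then |cos(−5z^3 − 1)| grows like e^{5r^3}/2, so ρ ≥ 3. Hence ρ = 3.
Therefore ρ = 3.

Order ρ = 3.


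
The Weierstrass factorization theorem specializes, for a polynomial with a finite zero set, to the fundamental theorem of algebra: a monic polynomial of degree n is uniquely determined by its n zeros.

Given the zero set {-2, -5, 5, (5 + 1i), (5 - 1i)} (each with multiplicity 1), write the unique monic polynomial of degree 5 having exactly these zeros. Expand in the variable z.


The polynomial is p(z) = ∏_{α ∈ S} (z − α), where S = {-2, -5, 5, (5 + 1i), (5 - 1i)}.
Expanding the product yields: p(z) = z^5 -8·z^4 -19·z^3 + 252·z^2 -150·z -1300.
Note conjugate pairs combine to real quadratics: (z − (5+1i))(z − (5−1i)) = z² − 10z + 26.
The resulting polynomial has degree 5 and real coefficients as required.

p(z) = z^5 -8·z^4 -19·z^3 + 252·z^2 -150·z -1300.


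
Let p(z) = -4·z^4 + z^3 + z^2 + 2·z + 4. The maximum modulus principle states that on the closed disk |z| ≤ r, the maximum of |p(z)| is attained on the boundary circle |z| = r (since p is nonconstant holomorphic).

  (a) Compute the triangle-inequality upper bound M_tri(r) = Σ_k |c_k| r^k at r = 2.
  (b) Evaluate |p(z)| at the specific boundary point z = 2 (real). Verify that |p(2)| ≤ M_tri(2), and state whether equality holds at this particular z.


Coefficients: c_0 = 4, c_1 = 2, c_2 = 1, c_3 = 1, c_4 = -4. Radius r = 2.
Part (a). Triangle bound: M_tri(r) = Σ_k |c_k| r^k
  = |4|·2^0 + |2|·2^1 + |1|·2^2 + |1|·2^3 + |-4|·2^4
  = 4 + 4 + 4 + 8 + 64 = 84.
This bounds M(r) := max_{|z|=r} |p(z)| from above; equality holds iff all terms c_k z^k can be made to align in phase at a single z on |z|=r.
Part (b). At z = 2 (real, on the circle |z| = r):
  p(2) = (4)·2^0 + (2)·2^1 + (1)·2^2 + (1)·2^3 + (-4)·2^4 = -44.
  |p(2)| = 44.
Check: |p(2)| = 44 ≤ 84 = M_tri(2). ✓ Equality does not hold at z = 2 (the coefficients have mixed signs, so the terms do not all align in phase there).

M_tri(2) = 84; |p(2)| = 44; equality at z=2: no.


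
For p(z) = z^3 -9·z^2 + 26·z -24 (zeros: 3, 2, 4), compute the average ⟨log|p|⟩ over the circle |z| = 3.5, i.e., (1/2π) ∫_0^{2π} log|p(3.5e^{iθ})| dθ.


Zeros: 2, 3, 4; r = 3.5.
Inside |z| < r: 2, 3. Outside (|z| ≥ r): 4.
p(0) = -24, so log|p(0)| = log(24) = 3.1781.
Apply Jensen: I(r) = log|p(0)| + Σ_k log(r/|z_k|), summed over zeros inside |z| < r.
  log(r/|z_k|) for z_k = 3: log(3.5/3) = 0.1542
  log(r/|z_k|) for z_k = 2: log(3.5/2) = 0.5596
  Outside zeros (4) contribute nothing to the Jensen sum.
Sum over inside zeros: 0.7138.
I(r) = log|p(0)| + (inside sum) = 3.1781 + 0.7138 = 3.8918.
Note: since some zeros are outside |z| ≤ r, the simplified n·log(r) form does NOT apply — only the inside zeros contribute.

I(r) ≈ 3.8918.


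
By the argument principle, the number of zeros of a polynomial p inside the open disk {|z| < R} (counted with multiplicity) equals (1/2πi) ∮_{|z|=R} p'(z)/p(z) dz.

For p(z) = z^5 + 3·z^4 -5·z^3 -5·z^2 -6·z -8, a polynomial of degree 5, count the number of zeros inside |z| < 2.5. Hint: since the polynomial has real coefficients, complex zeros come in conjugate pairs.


The zeros of p are: (0 + 1i), (0 - 1i), -1, 2, -4.
Their magnitudes are: 1, 1, 1, 2, 4.
Zeros with |z| < R = 2.5: (0 + 1i), (0 - 1i), -1, 2.
Count = 4.
By the argument principle, (1/2πi) ∮_{|z|=R} p'(z)/p(z) dz equals exactly this count.

Number of zeros inside |z| < 2.5: 4.


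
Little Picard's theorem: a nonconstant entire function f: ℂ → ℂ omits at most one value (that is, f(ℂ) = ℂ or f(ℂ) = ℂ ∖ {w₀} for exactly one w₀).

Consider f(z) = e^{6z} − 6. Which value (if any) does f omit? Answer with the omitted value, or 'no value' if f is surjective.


Little Picard bounds the complement of f(ℂ) to at most one point.
e^{6z} is never zero on ℂ, so 1·e^{6z} takes every value in ℂ ∖ {0}. Adding -6 shifts the range to ℂ ∖ {-6}. Thus f omits exactly the value -6.

Omitted value: -6.


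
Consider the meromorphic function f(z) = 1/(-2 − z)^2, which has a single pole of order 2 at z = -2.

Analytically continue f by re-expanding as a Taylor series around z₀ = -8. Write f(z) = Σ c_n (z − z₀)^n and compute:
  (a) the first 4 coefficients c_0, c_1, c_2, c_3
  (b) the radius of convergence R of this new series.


Let w = z − z₀, so z = z₀ + w.
Then -2 − z = -2 − (z₀ + w) = (-2 − z₀) − w = 6 − w.
f(z) = 1/(6 − w)^2 = (1/(6)^2) · (1 − w/(6))^{−2}.
By the binomial series (1−u)^{−2} = Σ_{n≥0} C(n+1, 1) u^n for |u|<1, with u = w/(6):
  c_n = C(n+1, 1) / (6)^(n+2).
  c_0 = 1/(6)^2 = 1/36.
  c_1 = 2/(6)^3 = 1/108.
  c_2 = 3/(6)^4 = 1/432.
  c_3 = 4/(6)^5 = 1/1944.
The series is valid for |w/d| < 1, i.e. |z − z₀| < |d|.
Radius of convergence: R = |-2 − z₀| = |6| = 6 (distance from z₀ to the singularity z = -2).

c_0 = 1/36, c_1 = 1/108, c_2 = 1/432, c_3 = 1/1944; R = 6.


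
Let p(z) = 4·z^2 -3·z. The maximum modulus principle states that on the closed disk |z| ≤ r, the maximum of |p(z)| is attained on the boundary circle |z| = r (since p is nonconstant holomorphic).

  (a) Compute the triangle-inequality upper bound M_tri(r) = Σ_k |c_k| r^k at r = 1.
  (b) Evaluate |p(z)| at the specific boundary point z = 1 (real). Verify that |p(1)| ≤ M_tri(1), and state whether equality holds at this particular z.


Coefficients: c_0 = 0, c_1 = -3, c_2 = 4. Radius r = 1.
Part (a). Triangle bound: M_tri(r) = Σ_k |c_k| r^k
  = |0|·1^0 + |-3|·1^1 + |4|·1^2
  = 0 + 3 + 4 = 7.
This bounds M(r) := max_{|z|=r} |p(z)| from above; equality holds iff all terms c_k z^k can be made to align in phase at a single z on |z|=r.
Part (b). At z = 1 (real, on the circle |z| = r):
  p(1) = (0)·1^0 + (-3)·1^1 + (4)·1^2 = 1.
  |p(1)| = 1.
Check: |p(1)| = 1 ≤ 7 = M_tri(1). ✓ Equality does not hold at z = 1 (the coefficients have mixed signs, so the terms do not all align in phase there).

M_tri(1) = 7; |p(1)| = 1; equality at z=1: no.


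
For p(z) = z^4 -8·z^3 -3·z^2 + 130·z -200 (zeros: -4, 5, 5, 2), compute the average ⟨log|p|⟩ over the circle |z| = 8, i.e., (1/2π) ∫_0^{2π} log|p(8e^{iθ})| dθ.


Zeros: -4, 2, 5, 5; r = 8.
Inside |z| < r: -4, 2, 5, 5. Outside (|z| ≥ r): ∅.
p(0) = -200, so log|p(0)| = log(200) = 5.2983.
Apply Jensen: I(r) = log|p(0)| + Σ_k log(r/|z_k|), summed over zeros inside |z| < r.
  log(r/|z_k|) for z_k = -4: log(8/4) = 0.6931
  log(r/|z_k|) for z_k = 5: log(8/5) = 0.4700
  log(r/|z_k|) for z_k = 5: log(8/5) = 0.4700
  log(r/|z_k|) for z_k = 2: log(8/2) = 1.3863
Sum over inside zeros: 3.0194.
I(r) = log|p(0)| + (inside sum) = 5.2983 + 3.0194 = 8.3178.
Closed form (all zeros inside, monic): I(r) = n·log(r) = 4·log(8) = 8.3178. ✓

I(r) ≈ 8.3178.


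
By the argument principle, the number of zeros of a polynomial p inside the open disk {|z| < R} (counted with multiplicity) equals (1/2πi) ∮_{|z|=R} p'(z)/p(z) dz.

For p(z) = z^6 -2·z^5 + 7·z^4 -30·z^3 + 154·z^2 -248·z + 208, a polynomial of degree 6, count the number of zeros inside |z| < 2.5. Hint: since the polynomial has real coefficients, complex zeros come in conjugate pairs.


The zeros of p are: (1 + 1i), (1 - 1i), (2 + 2i), (2 - 2i), (-2 + 3i), (-2 - 3i).
Their magnitudes are: 1.414, 1.414, 2.828, 2.828, 3.606, 3.606.
Zeros with |z| < R = 2.5: (1 + 1i), (1 - 1i).
Count = 2.
By the argument principle, (1/2πi) ∮_{|z|=R} p'(z)/p(z) dz equals exactly this count.

Number of zeros inside |z| < 2.5: 2.


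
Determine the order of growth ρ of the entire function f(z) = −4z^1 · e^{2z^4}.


M(r) = max_{|z|=r} |-4|·|z|^1·|e^{2z^4}| = 4·r^1 · e^{2r^4} (the factors attain their maxima compatibly on |z|=r). Then log M(r) = log 4 + 1·log r + 2r^4, dominated by the last term, so log log M(r) ~ 4·log r. The polynomial factor -4z^1 contributes only a log r term and does not affect the order. ρ = 4.
Therefore ρ = 4.

Order ρ = 4.


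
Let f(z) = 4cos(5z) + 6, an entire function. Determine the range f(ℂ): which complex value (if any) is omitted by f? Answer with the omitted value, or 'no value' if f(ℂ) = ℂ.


Little Picard bounds the complement of f(ℂ) to at most one point.
cos is entire and surjective onto ℂ: for every w ∈ ℂ, cos(ζ) = w has a solution ζ ∈ ℂ (e.g., via the complex inverse arccos). With ζ = 5z this gives z = ζ/(5). Then 4·cos(5z) takes every value in 4·ℂ = ℂ, and adding 6 is a bijection of ℂ. So f is surjective and omits no value. (Note: only on the real line is cos bounded by [−1, 1].)

Omitted value: no value.


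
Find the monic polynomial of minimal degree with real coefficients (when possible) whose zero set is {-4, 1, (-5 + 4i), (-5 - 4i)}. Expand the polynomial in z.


The polynomial is p(z) = ∏_{α ∈ S} (z − α), where S = {-4, 1, (-5 + 4i), (-5 - 4i)}.
Expanding the product yields: p(z) = z^4 + 13·z^3 + 67·z^2 + 83·z -164.
Note conjugate pairs combine to real quadratics: (z − (-5+4i))(z − (-5−4i)) = z² + 10z + 41.
The resulting polynomial has degree 4 and real coefficients as required.

p(z) = z^4 + 13·z^3 + 67·z^2 + 83·z -164.


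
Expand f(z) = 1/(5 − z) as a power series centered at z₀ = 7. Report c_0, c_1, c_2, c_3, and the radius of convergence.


Let w = z − z₀, so z = z₀ + w.
Then 5 − z = 5 − (z₀ + w) = (5 − z₀) − w = -2 − w.
f(z) = 1/(-2 − w) = (1/(-2)) · 1/(1 − w/(-2)) = Σ_{n≥0} w^n / (-2)^(n+1).
So c_n = 1/(-2)^(n+1):
  c_0 = 1/(-2)^1 = -1/2.
  c_1 = 1/(-2)^2 = 1/4.
  c_2 = 1/(-2)^3 = -1/8.
  c_3 = 1/(-2)^4 = 1/16.
The series is valid for |w/d| < 1, i.e. |z − z₀| < |d|.
Radius of convergence: R = |5 − z₀| = |-2| = 2 (distance from z₀ to the singularity z = 5).

c_0 = -1/2, c_1 = 1/4, c_2 = -1/8, c_3 = 1/16; R = 2.


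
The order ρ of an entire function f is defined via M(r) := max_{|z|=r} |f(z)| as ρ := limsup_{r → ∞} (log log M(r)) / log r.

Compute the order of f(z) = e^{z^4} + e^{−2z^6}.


Each summand is entire of order 4 and 6 respectively (as in the single-exponential case). The order of a sum is at most the max of the orders, so ρ ≤ 6. For the lower bound: on |z|=r choose arg z so that -2z^6 is real positive; then |e^{-2z^6}| = e^{2r^6} while |e^{1z^4}| ≤ e^{1r^4} = o(e^{2r^6}). So |f| ≥ e^{2r^6}(1 − o(1)) and ρ ≥ 6. Hence ρ = max(4, 6) = 6.
Therefore ρ = 6.

Order ρ = 6.


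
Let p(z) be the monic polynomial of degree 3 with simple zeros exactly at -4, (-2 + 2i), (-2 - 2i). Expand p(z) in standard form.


The polynomial is p(z) = ∏_{α ∈ S} (z − α), where S = {-4, (-2 + 2i), (-2 - 2i)}.
Expanding the product yields: p(z) = z^3 + 8·z^2 + 24·z + 32.
Note conjugate pairs combine to real quadratics: (z − (-2+2i))(z − (-2−2i)) = z² + 4z + 8.
The resulting polynomial has degree 3 and real coefficients as required.

p(z) = z^3 + 8·z^2 + 24·z + 32.


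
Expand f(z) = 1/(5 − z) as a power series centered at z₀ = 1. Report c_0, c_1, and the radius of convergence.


Let w = z − z₀, so z = z₀ + w.
Then 5 − z = 5 − (z₀ + w) = (5 − z₀) − w = 4 − w.
f(z) = 1/(4 − w) = (1/(4)) · 1/(1 − w/(4)) = Σ_{n≥0} w^n / (4)^(n+1).
So c_n = 1/(4)^(n+1):
  c_0 = 1/(4)^1 = 1/4.
  c_1 = 1/(4)^2 = 1/16.
The series is valid for |w/d| < 1, i.e. |z − z₀| < |d|.
Radius of convergence: R = |5 − z₀| = |4| = 4 (distance from z₀ to the singularity z = 5).

c_0 = 1/4, c_1 = 1/16; R = 4.


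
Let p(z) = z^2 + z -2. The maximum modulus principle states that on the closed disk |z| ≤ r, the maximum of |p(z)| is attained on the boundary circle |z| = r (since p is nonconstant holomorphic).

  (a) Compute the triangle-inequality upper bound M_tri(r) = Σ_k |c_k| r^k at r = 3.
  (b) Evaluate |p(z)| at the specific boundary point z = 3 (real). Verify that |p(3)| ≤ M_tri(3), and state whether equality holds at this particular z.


Coefficients: c_0 = -2, c_1 = 1, c_2 = 1. Radius r = 3.
Part (a). Triangle bound: M_tri(r) = Σ_k |c_k| r^k
  = |-2|·3^0 + |1|·3^1 + |1|·3^2
  = 2 + 3 + 9 = 14.
This bounds M(r) := max_{|z|=r} |p(z)| from above; equality holds iff all terms c_k z^k can be made to align in phase at a single z on |z|=r.
Part (b). At z = 3 (real, on the circle |z| = r):
  p(3) = (-2)·3^0 + (1)·3^1 + (1)·3^2 = 10.
  |p(3)| = 10.
Check: |p(3)| = 10 ≤ 14 = M_tri(3). ✓ Equality does not hold at z = 3 (the coefficients have mixed signs, so the terms do not all align in phase there).

M_tri(3) = 14; |p(3)| = 10; equality at z=3: no.


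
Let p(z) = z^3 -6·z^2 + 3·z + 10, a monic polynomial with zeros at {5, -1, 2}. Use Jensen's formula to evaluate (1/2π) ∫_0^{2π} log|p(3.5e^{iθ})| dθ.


Zeros: -1, 2, 5; r = 3.5.
Inside |z| < r: -1, 2. Outside (|z| ≥ r): 5.
p(0) = 10, so log|p(0)| = log(10) = 2.3026.
Apply Jensen: I(r) = log|p(0)| + Σ_k log(r/|z_k|), summed over zeros inside |z| < r.
  log(r/|z_k|) for z_k = -1: log(3.5/1) = 1.2528
  log(r/|z_k|) for z_k = 2: log(3.5/2) = 0.5596
  Outside zeros (5) contribute nothing to the Jensen sum.
Sum over inside zeros: 1.8124.
I(r) = log|p(0)| + (inside sum) = 2.3026 + 1.8124 = 4.1150.
Note: since some zeros are outside |z| ≤ r, the simplified n·log(r) form does NOT apply — only the inside zeros contribute.

I(r) ≈ 4.1150.


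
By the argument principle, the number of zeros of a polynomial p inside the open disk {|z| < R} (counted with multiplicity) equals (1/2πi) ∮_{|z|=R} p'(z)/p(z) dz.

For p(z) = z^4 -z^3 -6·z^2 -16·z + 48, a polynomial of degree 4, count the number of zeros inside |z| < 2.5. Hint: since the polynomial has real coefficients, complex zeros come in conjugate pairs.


The zeros of p are: 2, 3, (-2 + 2i), (-2 - 2i).
Their magnitudes are: 2, 3, 2.828, 2.828.
Zeros with |z| < R = 2.5: 2.
Count = 1.
By the argument principle, (1/2πi) ∮_{|z|=R} p'(z)/p(z) dz equals exactly this count.

Number of zeros inside |z| < 2.5: 1.


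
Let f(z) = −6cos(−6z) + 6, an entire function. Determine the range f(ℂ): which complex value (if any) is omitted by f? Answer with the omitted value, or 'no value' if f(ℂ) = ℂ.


Little Picard bounds the complement of f(ℂ) to at most one point.
cos is entire and surjective onto ℂ: for every w ∈ ℂ, cos(ζ) = w has a solution ζ ∈ ℂ (e.g., via the complex inverse arccos). With ζ = −6z this gives z = ζ/(-6). Then -6·cos(−6z) takes every value in -6·ℂ = ℂ, and adding 6 is a bijection of ℂ. So f is surjective and omits no value. (Note: only on the real line is cos bounded by [−1, 1].)

Omitted value: no value.


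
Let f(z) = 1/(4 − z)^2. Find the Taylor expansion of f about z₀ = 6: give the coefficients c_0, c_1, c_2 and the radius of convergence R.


Let w = z − z₀, so z = z₀ + w.
Then 4 − z = 4 − (z₀ + w) = (4 − z₀) − w = -2 − w.
f(z) = 1/(-2 − w)^2 = (1/(-2)^2) · (1 − w/(-2))^{−2}.
By the binomial series (1−u)^{−2} = Σ_{n≥0} C(n+1, 1) u^n for |u|<1, with u = w/(-2):
  c_n = C(n+1, 1) / (-2)^(n+2).
  c_0 = 1/(-2)^2 = 1/4.
  c_1 = 2/(-2)^3 = -1/4.
  c_2 = 3/(-2)^4 = 3/16.
The series is valid for |w/d| < 1, i.e. |z − z₀| < |d|.
Radius of convergence: R = |4 − z₀| = |-2| = 2 (distance from z₀ to the singularity z = 4).

c_0 = 1/4, c_1 = -1/4, c_2 = 3/16; R = 2.


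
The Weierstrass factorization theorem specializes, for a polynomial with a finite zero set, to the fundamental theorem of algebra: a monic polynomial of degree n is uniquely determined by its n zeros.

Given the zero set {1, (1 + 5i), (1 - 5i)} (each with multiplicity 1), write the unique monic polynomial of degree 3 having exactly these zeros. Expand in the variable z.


The polynomial is p(z) = ∏_{α ∈ S} (z − α), where S = {1, (1 + 5i), (1 - 5i)}.
Expanding the product yields: p(z) = z^3 -3·z^2 + 28·z -26.
Note conjugate pairs combine to real quadratics: (z − (1+5i))(z − (1−5i)) = z² − 2z + 26.
The resulting polynomial has degree 3 and real coefficients as required.

p(z) = z^3 -3·z^2 + 28·z -26.


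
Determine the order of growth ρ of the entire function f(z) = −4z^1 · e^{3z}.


M(r) = max_{|z|=r} |-4|·|z|^1·|e^{3z}| = 4·r^1 · e^{3r^1} (the factors attain their maxima compatibly on |z|=r). Then log M(r) = log 4 + 1·log r + 3r^1, dominated by the last term, so log log M(r) ~ 1·log r. The polynomial factor -4z^1 contributes only a log r term and does not affect the order. ρ = 1.
Therefore ρ = 1.

Order ρ = 1.


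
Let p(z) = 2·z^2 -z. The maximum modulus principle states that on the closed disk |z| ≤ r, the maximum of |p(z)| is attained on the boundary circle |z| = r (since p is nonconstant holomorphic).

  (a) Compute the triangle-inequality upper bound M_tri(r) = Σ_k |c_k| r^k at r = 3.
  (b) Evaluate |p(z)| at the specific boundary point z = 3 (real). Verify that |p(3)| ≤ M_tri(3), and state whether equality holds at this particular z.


Coefficients: c_0 = 0, c_1 = -1, c_2 = 2. Radius r = 3.
Part (a). Triangle bound: M_tri(r) = Σ_k |c_k| r^k
  = |0|·3^0 + |-1|·3^1 + |2|·3^2
  = 0 + 3 + 18 = 21.
This bounds M(r) := max_{|z|=r} |p(z)| from above; equality holds iff all terms c_k z^k can be made to align in phase at a single z on |z|=r.
Part (b). At z = 3 (real, on the circle |z| = r):
  p(3) = (0)·3^0 + (-1)·3^1 + (2)·3^2 = 15.
  |p(3)| = 15.
Check: |p(3)| = 15 ≤ 21 = M_tri(3). ✓ Equality does not hold at z = 3 (the coefficients have mixed signs, so the terms do not all align in phase there).

M_tri(3) = 21; |p(3)| = 15; equality at z=3: no.


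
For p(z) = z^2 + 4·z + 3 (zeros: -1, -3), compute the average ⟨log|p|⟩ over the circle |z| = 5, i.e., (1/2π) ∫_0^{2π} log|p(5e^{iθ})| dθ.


Zeros: -3, -1; r = 5.
Inside |z| < r: -3, -1. Outside (|z| ≥ r): ∅.
p(0) = 3, so log|p(0)| = log(3) = 1.0986.
Apply Jensen: I(r) = log|p(0)| + Σ_k log(r/|z_k|), summed over zeros inside |z| < r.
  log(r/|z_k|) for z_k = -1: log(5/1) = 1.6094
  log(r/|z_k|) for z_k = -3: log(5/3) = 0.5108
Sum over inside zeros: 2.1203.
I(r) = log|p(0)| + (inside sum) = 1.0986 + 2.1203 = 3.2189.
Closed form (all zeros inside, monic): I(r) = n·log(r) = 2·log(5) = 3.2189. ✓

I(r) ≈ 3.2189.


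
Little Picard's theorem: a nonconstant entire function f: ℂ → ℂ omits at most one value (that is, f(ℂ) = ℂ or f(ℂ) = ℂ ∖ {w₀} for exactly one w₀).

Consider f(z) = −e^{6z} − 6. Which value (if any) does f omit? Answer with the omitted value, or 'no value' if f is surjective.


Little Picard bounds the complement of f(ℂ) to at most one point.
e^{6z} is never zero on ℂ, so -1·e^{6z} takes every value in ℂ ∖ {0}. Adding -6 shifts the range to ℂ ∖ {-6}. Thus f omits exactly the value -6.

Omitted value: -6.


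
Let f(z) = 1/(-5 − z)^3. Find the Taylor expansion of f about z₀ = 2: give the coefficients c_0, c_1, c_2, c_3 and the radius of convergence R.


Let w = z − z₀, so z = z₀ + w.
Then -5 − z = -5 − (z₀ + w) = (-5 − z₀) − w = -7 − w.
f(z) = 1/(-7 − w)^3 = (1/(-7)^3) · (1 − w/(-7))^{−3}.
By the binomial series (1−u)^{−3} = Σ_{n≥0} C(n+2, 2) u^n for |u|<1, with u = w/(-7):
  c_n = C(n+2, 2) / (-7)^(n+3).
  c_0 = 1/(-7)^3 = -1/343.
  c_1 = 3/(-7)^4 = 3/2401.
  c_2 = 6/(-7)^5 = -6/16807.
  c_3 = 10/(-7)^6 = 10/117649.
The series is valid for |w/d| < 1, i.e. |z − z₀| < |d|.
Radius of convergence: R = |-5 − z₀| = |-7| = 7 (distance from z₀ to the singularity z = -5).

c_0 = -1/343, c_1 = 3/2401, c_2 = -6/16807, c_3 = 10/117649; R = 7.


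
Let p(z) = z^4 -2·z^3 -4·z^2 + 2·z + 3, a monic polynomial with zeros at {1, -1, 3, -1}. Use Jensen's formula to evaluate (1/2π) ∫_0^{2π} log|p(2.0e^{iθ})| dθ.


Zeros: -1, -1, 1, 3; r = 2.0.
Inside |z| < r: -1, -1, 1. Outside (|z| ≥ r): 3.
p(0) = 3, so log|p(0)| = log(3) = 1.0986.
Apply Jensen: I(r) = log|p(0)| + Σ_k log(r/|z_k|), summed over zeros inside |z| < r.
  log(r/|z_k|) for z_k = 1: log(2.0/1) = 0.6931
  log(r/|z_k|) for z_k = -1: log(2.0/1) = 0.6931
  log(r/|z_k|) for z_k = -1: log(2.0/1) = 0.6931
  Outside zeros (3) contribute nothing to the Jensen sum.
Sum over inside zeros: 2.0794.
I(r) = log|p(0)| + (inside sum) = 1.0986 + 2.0794 = 3.1781.
Note: since some zeros are outside |z| ≤ r, the simplified n·log(r) form does NOT apply — only the inside zeros contribute.

I(r) ≈ 3.1781.


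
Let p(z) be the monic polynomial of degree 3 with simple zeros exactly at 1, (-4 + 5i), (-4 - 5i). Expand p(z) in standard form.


The polynomial is p(z) = ∏_{α ∈ S} (z − α), where S = {1, (-4 + 5i), (-4 - 5i)}.
Expanding the product yields: p(z) = z^3 + 7·z^2 + 33·z -41.
Note conjugate pairs combine to real quadratics: (z − (-4+5i))(z − (-4−5i)) = z² + 8z + 41.
The resulting polynomial has degree 3 and real coefficients as required.

p(z) = z^3 + 7·z^2 + 33·z -41.


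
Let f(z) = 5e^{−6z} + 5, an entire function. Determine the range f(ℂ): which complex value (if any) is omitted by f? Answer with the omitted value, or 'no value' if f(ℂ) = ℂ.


Little Picard bounds the complement of f(ℂ) to at most one point.
e^{−6z} is never zero on ℂ, so 5·e^{−6z} takes every value in ℂ ∖ {0}. Adding 5 shifts the range to ℂ ∖ {5}. Thus f omits exactly the value 5.

Omitted value: 5.


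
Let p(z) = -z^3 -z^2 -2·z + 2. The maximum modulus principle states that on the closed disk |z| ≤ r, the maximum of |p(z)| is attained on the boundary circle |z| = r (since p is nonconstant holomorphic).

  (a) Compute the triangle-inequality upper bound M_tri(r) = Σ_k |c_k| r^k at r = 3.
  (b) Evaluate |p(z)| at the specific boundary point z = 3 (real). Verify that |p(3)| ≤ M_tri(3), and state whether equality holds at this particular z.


Coefficients: c_0 = 2, c_1 = -2, c_2 = -1, c_3 = -1. Radius r = 3.
Part (a). Triangle bound: M_tri(r) = Σ_k |c_k| r^k
  = |2|·3^0 + |-2|·3^1 + |-1|·3^2 + |-1|·3^3
  = 2 + 6 + 9 + 27 = 44.
This bounds M(r) := max_{|z|=r} |p(z)| from above; equality holds iff all terms c_k z^k can be made to align in phase at a single z on |z|=r.
Part (b). At z = 3 (real, on the circle |z| = r):
  p(3) = (2)·3^0 + (-2)·3^1 + (-1)·3^2 + (-1)·3^3 = -40.
  |p(3)| = 40.
Check: |p(3)| = 40 ≤ 44 = M_tri(3). ✓ Equality does not hold at z = 3 (the coefficients have mixed signs, so the terms do not all align in phase there).

M_tri(3) = 44; |p(3)| = 40; equality at z=3: no.


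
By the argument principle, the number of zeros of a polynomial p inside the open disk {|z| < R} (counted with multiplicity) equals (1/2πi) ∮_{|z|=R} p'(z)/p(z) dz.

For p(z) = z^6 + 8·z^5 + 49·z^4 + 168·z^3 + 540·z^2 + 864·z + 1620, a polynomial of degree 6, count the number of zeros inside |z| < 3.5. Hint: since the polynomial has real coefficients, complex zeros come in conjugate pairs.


The zeros of p are: (0 + 3i), (0 - 3i), (-1 + 3i), (-1 - 3i), (-3 + 3i), (-3 - 3i).
Their magnitudes are: 3, 3, 3.162, 3.162, 4.243, 4.243.
Zeros with |z| < R = 3.5: (0 + 3i), (0 - 3i), (-1 + 3i), (-1 - 3i).
Count = 4.
By the argument principle, (1/2πi) ∮_{|z|=R} p'(z)/p(z) dz equals exactly this count.

Number of zeros inside |z| < 3.5: 4.


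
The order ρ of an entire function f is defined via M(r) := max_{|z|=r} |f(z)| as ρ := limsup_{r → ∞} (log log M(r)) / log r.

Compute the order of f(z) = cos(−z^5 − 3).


Write cos(w) = (e^{iw} ± e^{−iw})/(2 or 2i), so |cos(w)| ≤ e^{|w|}. With w = −z^5 − 3, |w| ≤ 1r^5 + 3 on |z|=r, giving M(r) ≤ e^{1r^5 + 3} and ρ ≤ 5. For the lower bound, choose z on |z|=r with -1z^5 purely imaginary of modulus 1r^5; then |cos(−z^5 − 3)| grows like e^{1r^5}/2, so ρ ≥ 5. Hence ρ = 5.
Therefore ρ = 5.

Order ρ = 5.


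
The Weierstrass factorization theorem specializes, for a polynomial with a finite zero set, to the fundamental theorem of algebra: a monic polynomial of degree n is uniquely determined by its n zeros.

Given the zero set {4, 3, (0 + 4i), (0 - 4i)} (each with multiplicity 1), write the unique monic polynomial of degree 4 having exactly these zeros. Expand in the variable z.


The polynomial is p(z) = ∏_{α ∈ S} (z − α), where S = {4, 3, (0 + 4i), (0 - 4i)}.
Expanding the product yields: p(z) = z^4 -7·z^3 + 28·z^2 -112·z + 192.
Note conjugate pairs combine to real quadratics: (z − (0+4i))(z − (0−4i)) = z² + 16.
The resulting polynomial has degree 4 and real coefficients as required.

p(z) = z^4 -7·z^3 + 28·z^2 -112·z + 192.


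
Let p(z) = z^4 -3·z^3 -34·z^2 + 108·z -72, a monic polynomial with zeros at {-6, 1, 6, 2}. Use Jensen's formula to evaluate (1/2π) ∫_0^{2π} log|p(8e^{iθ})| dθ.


Zeros: -6, 1, 2, 6; r = 8.
Inside |z| < r: -6, 1, 2, 6. Outside (|z| ≥ r): ∅.
p(0) = -72, so log|p(0)| = log(72) = 4.2767.
Apply Jensen: I(r) = log|p(0)| + Σ_k log(r/|z_k|), summed over zeros inside |z| < r.
  log(r/|z_k|) for z_k = -6: log(8/6) = 0.2877
  log(r/|z_k|) for z_k = 1: log(8/1) = 2.0794
  log(r/|z_k|) for z_k = 6: log(8/6) = 0.2877
  log(r/|z_k|) for z_k = 2: log(8/2) = 1.3863
Sum over inside zeros: 4.0411.
I(r) = log|p(0)| + (inside sum) = 4.2767 + 4.0411 = 8.3178.
Closed form (all zeros inside, monic): I(r) = n·log(r) = 4·log(8) = 8.3178. ✓

I(r) ≈ 8.3178.


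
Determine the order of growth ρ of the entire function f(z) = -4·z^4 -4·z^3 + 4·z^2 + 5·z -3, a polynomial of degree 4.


|f(z)| ≤ Σ|c_k|·r^k = O(r^4) as r → ∞. Polynomial growth is O(e^{r^ε}) for every ε > 0 (since r^4/e^{r^ε} → 0), so ρ ≤ ε for all ε > 0, i.e. ρ = 0. Every nonconstant polynomial has order 0.
Therefore ρ = 0.

Order ρ = 0.


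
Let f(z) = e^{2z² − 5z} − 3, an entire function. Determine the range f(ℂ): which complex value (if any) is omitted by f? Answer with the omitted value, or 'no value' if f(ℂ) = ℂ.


Little Picard bounds the complement of f(ℂ) to at most one point.
The exponent g(z) = 2z² − 5z is a nonconstant polynomial, hence surjective onto ℂ. So e^{g(z)} takes every value in {e^w : w ∈ ℂ} = ℂ ∖ {0}. Adding -3 shifts the range to ℂ ∖ {-3}. f omits exactly -3.

Omitted value: -3.


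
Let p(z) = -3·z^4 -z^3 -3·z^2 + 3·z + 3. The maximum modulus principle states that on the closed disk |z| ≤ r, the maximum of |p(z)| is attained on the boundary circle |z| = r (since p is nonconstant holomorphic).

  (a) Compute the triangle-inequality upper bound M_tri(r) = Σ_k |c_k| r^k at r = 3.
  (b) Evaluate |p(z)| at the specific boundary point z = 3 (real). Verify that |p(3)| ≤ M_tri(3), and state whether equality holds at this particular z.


Coefficients: c_0 = 3, c_1 = 3, c_2 = -3, c_3 = -1, c_4 = -3. Radius r = 3.
Part (a). Triangle bound: M_tri(r) = Σ_k |c_k| r^k
  = |3|·3^0 + |3|·3^1 + |-3|·3^2 + |-1|·3^3 + |-3|·3^4
  = 3 + 9 + 27 + 27 + 243 = 309.
This bounds M(r) := max_{|z|=r} |p(z)| from above; equality holds iff all terms c_k z^k can be made to align in phase at a single z on |z|=r.
Part (b). At z = 3 (real, on the circle |z| = r):
  p(3) = (3)·3^0 + (3)·3^1 + (-3)·3^2 + (-1)·3^3 + (-3)·3^4 = -285.
  |p(3)| = 285.
Check: |p(3)| = 285 ≤ 309 = M_tri(3). ✓ Equality does not hold at z = 3 (the coefficients have mixed signs, so the terms do not all align in phase there).

M_tri(3) = 309; |p(3)| = 285; equality at z=3: no.


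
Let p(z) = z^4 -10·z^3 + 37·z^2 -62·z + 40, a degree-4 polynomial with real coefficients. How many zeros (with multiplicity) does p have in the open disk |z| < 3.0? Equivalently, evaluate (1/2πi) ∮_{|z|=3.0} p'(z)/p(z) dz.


The zeros of p are: 4, (2 + 1i), (2 - 1i), 2.
Their magnitudes are: 4, 2.236, 2.236, 2.
Zeros with |z| < R = 3.0: (2 + 1i), (2 - 1i), 2.
Count = 3.
By the argument principle, (1/2πi) ∮_{|z|=R} p'(z)/p(z) dz equals exactly this count.

Number of zeros inside |z| < 3.0: 3.


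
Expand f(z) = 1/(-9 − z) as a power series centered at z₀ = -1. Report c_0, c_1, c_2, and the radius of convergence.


Let w = z − z₀, so z = z₀ + w.
Then -9 − z = -9 − (z₀ + w) = (-9 − z₀) − w = -8 − w.
f(z) = 1/(-8 − w) = (1/(-8)) · 1/(1 − w/(-8)) = Σ_{n≥0} w^n / (-8)^(n+1).
So c_n = 1/(-8)^(n+1):
  c_0 = 1/(-8)^1 = -1/8.
  c_1 = 1/(-8)^2 = 1/64.
  c_2 = 1/(-8)^3 = -1/512.
The series is valid for |w/d| < 1, i.e. |z − z₀| < |d|.
Radius of convergence: R = |-9 − z₀| = |-8| = 8 (distance from z₀ to the singularity z = -9).

c_0 = -1/8, c_1 = 1/64, c_2 = -1/512; R = 8.


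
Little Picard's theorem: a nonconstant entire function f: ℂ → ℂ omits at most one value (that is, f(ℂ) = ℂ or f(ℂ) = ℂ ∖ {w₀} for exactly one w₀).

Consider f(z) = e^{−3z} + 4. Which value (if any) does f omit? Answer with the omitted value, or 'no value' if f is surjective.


Little Picard bounds the complement of f(ℂ) to at most one point.
e^{−3z} is never zero on ℂ, so 1·e^{−3z} takes every value in ℂ ∖ {0}. Adding 4 shifts the range to ℂ ∖ {4}. Thus f omits exactly the value 4.

Omitted value: 4.


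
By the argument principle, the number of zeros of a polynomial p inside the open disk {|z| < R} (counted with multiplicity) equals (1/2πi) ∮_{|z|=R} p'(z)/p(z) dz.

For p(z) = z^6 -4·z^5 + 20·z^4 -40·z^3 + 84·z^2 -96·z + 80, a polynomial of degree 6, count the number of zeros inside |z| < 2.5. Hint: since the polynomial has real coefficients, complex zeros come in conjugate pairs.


The zeros of p are: (0 + 2i), (0 - 2i), (1 + 1i), (1 - 1i), (1 + 3i), (1 - 3i).
Their magnitudes are: 2, 2, 1.414, 1.414, 3.162, 3.162.
Zeros with |z| < R = 2.5: (0 + 2i), (0 - 2i), (1 + 1i), (1 - 1i).
Count = 4.
By the argument principle, (1/2πi) ∮_{|z|=R} p'(z)/p(z) dz equals exactly this count.

Number of zeros inside |z| < 2.5: 4.


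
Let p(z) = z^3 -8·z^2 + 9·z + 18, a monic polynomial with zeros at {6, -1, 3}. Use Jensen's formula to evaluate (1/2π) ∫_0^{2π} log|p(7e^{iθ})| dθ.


Zeros: -1, 3, 6; r = 7.
Inside |z| < r: -1, 3, 6. Outside (|z| ≥ r): ∅.
p(0) = 18, so log|p(0)| = log(18) = 2.8904.
Apply Jensen: I(r) = log|p(0)| + Σ_k log(r/|z_k|), summed over zeros inside |z| < r.
  log(r/|z_k|) for z_k = 6: log(7/6) = 0.1542
  log(r/|z_k|) for z_k = -1: log(7/1) = 1.9459
  log(r/|z_k|) for z_k = 3: log(7/3) = 0.8473
Sum over inside zeros: 2.9474.
I(r) = log|p(0)| + (inside sum) = 2.8904 + 2.9474 = 5.8377.
Closed form (all zeros inside, monic): I(r) = n·log(r) = 3·log(7) = 5.8377. ✓

I(r) ≈ 5.8377.


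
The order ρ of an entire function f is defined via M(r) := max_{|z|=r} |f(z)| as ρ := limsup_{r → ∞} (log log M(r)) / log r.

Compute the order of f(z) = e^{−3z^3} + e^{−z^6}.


Each summand is entire of order 3 and 6 respectively (as in the single-exponential case). The order of a sum is at most the max of the orders, so ρ ≤ 6. For the lower bound: on |z|=r choose arg z so that -1z^6 is real positive; then |e^{-1z^6}| = e^{1r^6} while |e^{-3z^3}| ≤ e^{3r^3} = o(e^{1r^6}). So |f| ≥ e^{1r^6}(1 − o(1)) and ρ ≥ 6. Hence ρ = max(3, 6) = 6.
Therefore ρ = 6.

Order ρ = 6.


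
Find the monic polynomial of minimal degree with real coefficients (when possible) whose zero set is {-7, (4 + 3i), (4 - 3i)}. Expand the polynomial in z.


The polynomial is p(z) = ∏_{α ∈ S} (z − α), where S = {-7, (4 + 3i), (4 - 3i)}.
Expanding the product yields: p(z) = z^3 -z^2 -31·z + 175.
Note conjugate pairs combine to real quadratics: (z − (4+3i))(z − (4−3i)) = z² − 8z + 25.
The resulting polynomial has degree 3 and real coefficients as required.

p(z) = z^3 -z^2 -31·z + 175.
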